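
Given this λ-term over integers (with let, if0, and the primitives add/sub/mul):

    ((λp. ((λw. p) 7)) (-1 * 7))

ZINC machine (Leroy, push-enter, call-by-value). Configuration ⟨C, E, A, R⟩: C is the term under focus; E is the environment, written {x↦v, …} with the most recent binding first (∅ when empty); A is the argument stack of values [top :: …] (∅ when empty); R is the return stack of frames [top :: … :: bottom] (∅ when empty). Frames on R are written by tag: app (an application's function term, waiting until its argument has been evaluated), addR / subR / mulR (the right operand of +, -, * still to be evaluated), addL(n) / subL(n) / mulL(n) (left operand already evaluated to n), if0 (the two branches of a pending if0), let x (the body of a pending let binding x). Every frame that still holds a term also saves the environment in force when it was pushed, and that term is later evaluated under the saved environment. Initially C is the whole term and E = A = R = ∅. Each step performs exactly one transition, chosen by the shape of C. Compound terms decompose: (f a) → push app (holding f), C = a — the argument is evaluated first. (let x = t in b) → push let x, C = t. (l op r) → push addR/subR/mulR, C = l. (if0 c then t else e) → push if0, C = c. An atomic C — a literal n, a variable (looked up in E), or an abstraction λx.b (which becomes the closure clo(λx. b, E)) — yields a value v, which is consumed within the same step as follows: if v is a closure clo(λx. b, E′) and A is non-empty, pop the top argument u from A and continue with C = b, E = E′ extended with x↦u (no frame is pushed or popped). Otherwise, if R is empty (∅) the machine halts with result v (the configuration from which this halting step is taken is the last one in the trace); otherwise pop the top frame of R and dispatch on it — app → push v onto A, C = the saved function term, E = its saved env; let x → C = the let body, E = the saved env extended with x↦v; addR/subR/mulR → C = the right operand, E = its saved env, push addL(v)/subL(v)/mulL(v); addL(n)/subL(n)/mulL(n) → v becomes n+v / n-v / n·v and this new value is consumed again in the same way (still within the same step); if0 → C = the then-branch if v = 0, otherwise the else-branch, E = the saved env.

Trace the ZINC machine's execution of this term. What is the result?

t=0: <C=((λp. ((λw. p) 7)) (-1 * 7)), E=∅, A=∅, R=∅>
t=1: <C=(-1 * 7), E=∅, A=∅, R=[app]>
t=2: <C=-1, E=∅, A=∅, R=[mulR :: app]>
t=3: <C=7, E=∅, A=∅, R=[mulL(-1) :: app]>
t=4: <C=(λp. ((λw. p) 7)), E=∅, A=[-7], R=∅>
t=5: <C=((λw. p) 7), E={p↦-7}, A=∅, R=∅>
t=6: <C=7, E={p↦-7}, A=∅, R=[app]>
t=7: <C=(λw. p), E={p↦-7}, A=[7], R=∅>
t=8: <C=p, E={w↦7, p↦-7}, A=∅, R=∅>
→ final value -7

Answer: -7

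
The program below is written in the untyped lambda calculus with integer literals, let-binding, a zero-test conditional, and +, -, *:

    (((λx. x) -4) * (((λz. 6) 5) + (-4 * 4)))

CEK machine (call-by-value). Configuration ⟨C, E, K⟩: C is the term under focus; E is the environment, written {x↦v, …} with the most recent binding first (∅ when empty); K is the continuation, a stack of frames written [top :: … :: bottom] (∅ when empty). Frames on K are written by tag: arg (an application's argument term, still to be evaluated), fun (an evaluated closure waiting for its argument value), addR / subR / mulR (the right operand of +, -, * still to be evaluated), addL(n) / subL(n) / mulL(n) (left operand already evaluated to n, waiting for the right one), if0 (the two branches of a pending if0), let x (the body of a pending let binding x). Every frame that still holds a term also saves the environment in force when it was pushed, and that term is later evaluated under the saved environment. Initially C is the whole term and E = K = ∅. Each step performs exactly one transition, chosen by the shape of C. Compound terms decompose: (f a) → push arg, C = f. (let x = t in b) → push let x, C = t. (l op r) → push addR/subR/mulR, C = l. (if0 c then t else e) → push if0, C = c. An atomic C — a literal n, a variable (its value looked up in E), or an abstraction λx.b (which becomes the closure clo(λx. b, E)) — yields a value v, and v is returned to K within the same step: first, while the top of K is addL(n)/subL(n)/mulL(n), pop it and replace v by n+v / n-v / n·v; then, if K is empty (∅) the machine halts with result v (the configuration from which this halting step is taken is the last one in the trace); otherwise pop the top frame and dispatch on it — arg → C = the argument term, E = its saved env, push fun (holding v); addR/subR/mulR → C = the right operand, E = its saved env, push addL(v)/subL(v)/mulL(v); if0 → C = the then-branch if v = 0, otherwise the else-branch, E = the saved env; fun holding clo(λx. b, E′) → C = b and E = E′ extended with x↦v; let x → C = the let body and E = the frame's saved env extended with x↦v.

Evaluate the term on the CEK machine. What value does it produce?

Answer: 40

Derivation:
0. <C=(((λx. x) -4) * (((λz. 6) 5) + (-4 * 4))), E=∅, K=∅>
1. <C=((λx. x) -4), E=∅, K=[mulR]>
2. <C=(λx. x), E=∅, K=[arg :: mulR]>
3. <C=-4, E=∅, K=[fun :: mulR]>
4. <C=x, E={x↦-4}, K=[mulR]>
5. <C=(((λz. 6) 5) + (-4 * 4)), E=∅, K=[mulL(-4)]>
6. <C=((λz. 6) 5), E=∅, K=[addR :: mulL(-4)]>
7. <C=(λz. 6), E=∅, K=[arg :: addR :: mulL(-4)]>
8. <C=5, E=∅, K=[fun :: addR :: mulL(-4)]>
9. <C=6, E={z↦5}, K=[addR :: mulL(-4)]>
10. <C=(-4 * 4), E=∅, K=[addL(6) :: mulL(-4)]>
11. <C=-4, E=∅, K=[mulR :: addL(6) :: mulL(-4)]>
12. <C=4, E=∅, K=[mulL(-4) :: addL(6) :: mulL(-4)]>
→ final value 40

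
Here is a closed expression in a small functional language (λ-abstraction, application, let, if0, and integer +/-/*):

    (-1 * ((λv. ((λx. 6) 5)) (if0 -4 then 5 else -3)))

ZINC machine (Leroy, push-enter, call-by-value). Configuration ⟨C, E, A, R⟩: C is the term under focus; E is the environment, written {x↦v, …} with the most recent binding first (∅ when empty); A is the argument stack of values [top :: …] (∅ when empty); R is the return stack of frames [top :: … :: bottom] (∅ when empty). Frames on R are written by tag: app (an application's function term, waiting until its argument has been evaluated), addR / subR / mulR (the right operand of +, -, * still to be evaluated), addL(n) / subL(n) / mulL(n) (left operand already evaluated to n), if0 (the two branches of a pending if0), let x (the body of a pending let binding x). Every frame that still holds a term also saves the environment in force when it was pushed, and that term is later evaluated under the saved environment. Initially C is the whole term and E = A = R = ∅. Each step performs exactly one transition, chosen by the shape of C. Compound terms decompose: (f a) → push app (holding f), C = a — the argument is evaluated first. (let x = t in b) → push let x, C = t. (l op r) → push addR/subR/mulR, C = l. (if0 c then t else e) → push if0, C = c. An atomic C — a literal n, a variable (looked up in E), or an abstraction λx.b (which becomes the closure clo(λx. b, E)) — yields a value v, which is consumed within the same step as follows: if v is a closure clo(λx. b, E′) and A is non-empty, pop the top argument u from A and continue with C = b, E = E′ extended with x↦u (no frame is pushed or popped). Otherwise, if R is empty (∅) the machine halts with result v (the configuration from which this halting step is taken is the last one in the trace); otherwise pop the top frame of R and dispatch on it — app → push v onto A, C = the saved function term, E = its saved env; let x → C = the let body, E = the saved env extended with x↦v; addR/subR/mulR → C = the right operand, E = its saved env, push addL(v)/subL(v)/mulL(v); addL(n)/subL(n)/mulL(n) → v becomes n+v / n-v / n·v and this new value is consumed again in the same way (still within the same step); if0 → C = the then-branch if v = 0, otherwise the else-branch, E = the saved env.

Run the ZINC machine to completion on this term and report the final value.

step 0: [C=(-1 * ((λv. ((λx. 6) 5)) (if0 -4 then 5 else -3))) | E=∅ | A=∅ | R=∅]
step 1: [C=-1 | E=∅ | A=∅ | R=[mulR]]
step 2: [C=((λv. ((λx. 6) 5)) (if0 -4 then 5 else -3)) | E=∅ | A=∅ | R=[mulL(-1)]]
step 3: [C=(if0 -4 then 5 else -3) | E=∅ | A=∅ | R=[app :: mulL(-1)]]
step 4: [C=-4 | E=∅ | A=∅ | R=[if0 :: app :: mulL(-1)]]
step 5: [C=-3 | E=∅ | A=∅ | R=[app :: mulL(-1)]]
step 6: [C=(λv. ((λx. 6) 5)) | E=∅ | A=[-3] | R=[mulL(-1)]]
step 7: [C=((λx. 6) 5) | E={v↦-3} | A=∅ | R=[mulL(-1)]]
step 8: [C=5 | E={v↦-3} | A=∅ | R=[app :: mulL(-1)]]
step 9: [C=(λx. 6) | E={v↦-3} | A=[5] | R=[mulL(-1)]]
step 10: [C=6 | E={x↦5, v↦-3} | A=∅ | R=[mulL(-1)]]
→ final value -6

Answer: -6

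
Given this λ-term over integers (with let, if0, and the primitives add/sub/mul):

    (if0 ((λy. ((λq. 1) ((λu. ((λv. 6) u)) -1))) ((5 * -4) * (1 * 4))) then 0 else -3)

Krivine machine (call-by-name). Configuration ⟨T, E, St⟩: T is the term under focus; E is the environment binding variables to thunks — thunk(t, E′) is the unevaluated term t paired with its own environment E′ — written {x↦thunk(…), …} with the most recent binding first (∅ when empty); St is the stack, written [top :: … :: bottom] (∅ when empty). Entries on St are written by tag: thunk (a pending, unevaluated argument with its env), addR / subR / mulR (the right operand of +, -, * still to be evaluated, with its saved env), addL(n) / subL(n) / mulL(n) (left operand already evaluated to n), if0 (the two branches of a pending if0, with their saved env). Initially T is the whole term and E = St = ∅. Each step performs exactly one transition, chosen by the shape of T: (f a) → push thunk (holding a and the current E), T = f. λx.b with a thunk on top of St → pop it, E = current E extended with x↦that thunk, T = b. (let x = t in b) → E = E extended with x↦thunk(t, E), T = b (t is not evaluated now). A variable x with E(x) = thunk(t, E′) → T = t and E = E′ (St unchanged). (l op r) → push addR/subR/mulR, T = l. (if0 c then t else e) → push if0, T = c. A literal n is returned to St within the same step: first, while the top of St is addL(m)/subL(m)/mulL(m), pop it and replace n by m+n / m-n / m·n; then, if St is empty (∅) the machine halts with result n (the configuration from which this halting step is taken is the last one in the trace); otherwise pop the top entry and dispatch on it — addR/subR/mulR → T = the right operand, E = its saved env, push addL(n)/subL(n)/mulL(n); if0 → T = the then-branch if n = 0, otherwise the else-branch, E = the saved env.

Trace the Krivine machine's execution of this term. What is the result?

Answer: -3

Machine steps:
t=0: ⟨T=(if0 ((λy. ((λq. 1) ((λu. ((λv. 6) u)) -1))) ((5 * -4) * (1 * 4))) then 0 else -3); E=∅; St=∅⟩
t=1: ⟨T=((λy. ((λq. 1) ((λu. ((λv. 6) u)) -1))) ((5 * -4) * (1 * 4))); E=∅; St=[if0]⟩
t=2: ⟨T=(λy. ((λq. 1) ((λu. ((λv. 6) u)) -1))); E=∅; St=[thunk :: if0]⟩
t=3: ⟨T=((λq. 1) ((λu. ((λv. 6) u)) -1)); E={y↦thunk(((5 * -4) * (1 * 4)), ∅)}; St=[if0]⟩
t=4: ⟨T=(λq. 1); E={y↦thunk(((5 * -4) * (1 * 4)), ∅)}; St=[thunk :: if0]⟩
t=5: ⟨T=1; E={q↦thunk(((λu. ((λv. 6) u)) -1), {y↦thunk(((5 * -4) * (1 * 4)), ∅)}), y↦thunk(((5 * -4) * (1 * 4)), ∅)}; St=[if0]⟩
t=6: ⟨T=-3; E=∅; St=∅⟩
→ final value -3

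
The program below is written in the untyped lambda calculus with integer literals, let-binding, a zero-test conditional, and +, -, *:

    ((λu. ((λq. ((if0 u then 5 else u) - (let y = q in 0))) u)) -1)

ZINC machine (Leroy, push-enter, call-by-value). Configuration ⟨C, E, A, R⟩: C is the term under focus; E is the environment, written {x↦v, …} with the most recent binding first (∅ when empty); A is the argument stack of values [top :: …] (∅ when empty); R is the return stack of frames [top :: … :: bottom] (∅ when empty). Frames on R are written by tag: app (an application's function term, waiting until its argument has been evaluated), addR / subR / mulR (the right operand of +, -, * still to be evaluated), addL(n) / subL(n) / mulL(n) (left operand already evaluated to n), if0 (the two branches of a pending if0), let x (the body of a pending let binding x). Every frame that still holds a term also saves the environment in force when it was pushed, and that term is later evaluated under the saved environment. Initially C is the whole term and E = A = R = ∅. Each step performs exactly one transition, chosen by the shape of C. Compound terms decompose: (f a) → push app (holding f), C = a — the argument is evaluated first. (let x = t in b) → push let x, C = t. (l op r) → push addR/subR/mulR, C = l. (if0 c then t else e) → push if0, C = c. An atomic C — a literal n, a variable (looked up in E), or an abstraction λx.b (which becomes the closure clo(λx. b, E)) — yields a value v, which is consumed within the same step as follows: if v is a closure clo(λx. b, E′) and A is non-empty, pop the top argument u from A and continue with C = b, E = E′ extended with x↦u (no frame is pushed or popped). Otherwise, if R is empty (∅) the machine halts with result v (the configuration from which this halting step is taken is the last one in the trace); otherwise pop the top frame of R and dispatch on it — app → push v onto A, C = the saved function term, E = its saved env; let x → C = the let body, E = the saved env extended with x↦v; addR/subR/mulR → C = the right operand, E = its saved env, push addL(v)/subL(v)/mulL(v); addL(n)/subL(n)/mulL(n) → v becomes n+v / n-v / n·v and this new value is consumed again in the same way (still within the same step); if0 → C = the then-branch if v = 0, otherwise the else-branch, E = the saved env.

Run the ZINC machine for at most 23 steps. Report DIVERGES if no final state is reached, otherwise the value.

step 0: [C=((λu. ((λq. ((if0 u then 5 else u) - (let y = q in 0))) u)) -1) | E=∅ | A=∅ | R=∅]
step 1: [C=-1 | E=∅ | A=∅ | R=[app]]
step 2: [C=(λu. ((λq. ((if0 u then 5 else u) - (let y = q in 0))) u)) | E=∅ | A=[-1] | R=∅]
step 3: [C=((λq. ((if0 u then 5 else u) - (let y = q in 0))) u) | E={u↦-1} | A=∅ | R=∅]
step 4: [C=u | E={u↦-1} | A=∅ | R=[app]]
step 5: [C=(λq. ((if0 u then 5 else u) - (let y = q in 0))) | E={u↦-1} | A=[-1] | R=∅]
step 6: [C=((if0 u then 5 else u) - (let y = q in 0)) | E={q↦-1, u↦-1} | A=∅ | R=∅]
step 7: [C=(if0 u then 5 else u) | E={q↦-1, u↦-1} | A=∅ | R=[subR]]
step 8: [C=u | E={q↦-1, u↦-1} | A=∅ | R=[if0 :: subR]]
step 9: [C=u | E={q↦-1, u↦-1} | A=∅ | R=[subR]]
step 10: [C=(let y = q in 0) | E={q↦-1, u↦-1} | A=∅ | R=[subL(-1)]]
step 11: [C=q | E={q↦-1, u↦-1} | A=∅ | R=[let y :: subL(-1)]]
step 12: [C=0 | E={y↦-1, q↦-1, u↦-1} | A=∅ | R=[subL(-1)]]
→ final value -1

Answer: -1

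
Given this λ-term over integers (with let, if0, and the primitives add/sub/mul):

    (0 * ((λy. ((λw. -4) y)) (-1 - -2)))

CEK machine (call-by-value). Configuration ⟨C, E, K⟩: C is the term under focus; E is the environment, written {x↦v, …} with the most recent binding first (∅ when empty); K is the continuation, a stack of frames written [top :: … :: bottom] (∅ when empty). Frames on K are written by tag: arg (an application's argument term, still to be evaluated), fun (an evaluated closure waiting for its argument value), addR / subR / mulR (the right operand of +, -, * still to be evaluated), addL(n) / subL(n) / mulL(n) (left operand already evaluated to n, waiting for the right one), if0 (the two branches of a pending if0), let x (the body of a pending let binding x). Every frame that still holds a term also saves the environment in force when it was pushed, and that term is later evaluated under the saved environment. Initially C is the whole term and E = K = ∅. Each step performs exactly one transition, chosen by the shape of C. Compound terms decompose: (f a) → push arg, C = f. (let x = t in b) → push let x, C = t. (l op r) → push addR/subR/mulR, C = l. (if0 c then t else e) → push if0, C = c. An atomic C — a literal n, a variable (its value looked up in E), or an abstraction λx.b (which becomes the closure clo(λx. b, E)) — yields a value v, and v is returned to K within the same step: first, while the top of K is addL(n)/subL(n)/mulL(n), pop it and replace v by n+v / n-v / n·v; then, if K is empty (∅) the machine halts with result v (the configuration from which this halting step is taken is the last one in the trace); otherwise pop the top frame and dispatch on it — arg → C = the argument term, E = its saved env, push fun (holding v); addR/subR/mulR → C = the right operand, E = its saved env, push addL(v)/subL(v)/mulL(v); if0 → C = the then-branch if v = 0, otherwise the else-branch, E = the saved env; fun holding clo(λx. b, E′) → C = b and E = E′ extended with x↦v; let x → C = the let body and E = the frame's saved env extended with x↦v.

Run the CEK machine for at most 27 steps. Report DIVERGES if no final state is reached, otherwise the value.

step 0: [C=(0 * ((λy. ((λw. -4) y)) (-1 - -2))) | E=∅ | K=∅]
step 1: [C=0 | E=∅ | K=[mulR]]
step 2: [C=((λy. ((λw. -4) y)) (-1 - -2)) | E=∅ | K=[mulL(0)]]
step 3: [C=(λy. ((λw. -4) y)) | E=∅ | K=[arg :: mulL(0)]]
step 4: [C=(-1 - -2) | E=∅ | K=[fun :: mulL(0)]]
step 5: [C=-1 | E=∅ | K=[subR :: fun :: mulL(0)]]
step 6: [C=-2 | E=∅ | K=[subL(-1) :: fun :: mulL(0)]]
step 7: [C=((λw. -4) y) | E={y↦1} | K=[mulL(0)]]
step 8: [C=(λw. -4) | E={y↦1} | K=[arg :: mulL(0)]]
step 9: [C=y | E={y↦1} | K=[fun :: mulL(0)]]
step 10: [C=-4 | E={w↦1, y↦1} | K=[mulL(0)]]
→ final value 0

Answer: 0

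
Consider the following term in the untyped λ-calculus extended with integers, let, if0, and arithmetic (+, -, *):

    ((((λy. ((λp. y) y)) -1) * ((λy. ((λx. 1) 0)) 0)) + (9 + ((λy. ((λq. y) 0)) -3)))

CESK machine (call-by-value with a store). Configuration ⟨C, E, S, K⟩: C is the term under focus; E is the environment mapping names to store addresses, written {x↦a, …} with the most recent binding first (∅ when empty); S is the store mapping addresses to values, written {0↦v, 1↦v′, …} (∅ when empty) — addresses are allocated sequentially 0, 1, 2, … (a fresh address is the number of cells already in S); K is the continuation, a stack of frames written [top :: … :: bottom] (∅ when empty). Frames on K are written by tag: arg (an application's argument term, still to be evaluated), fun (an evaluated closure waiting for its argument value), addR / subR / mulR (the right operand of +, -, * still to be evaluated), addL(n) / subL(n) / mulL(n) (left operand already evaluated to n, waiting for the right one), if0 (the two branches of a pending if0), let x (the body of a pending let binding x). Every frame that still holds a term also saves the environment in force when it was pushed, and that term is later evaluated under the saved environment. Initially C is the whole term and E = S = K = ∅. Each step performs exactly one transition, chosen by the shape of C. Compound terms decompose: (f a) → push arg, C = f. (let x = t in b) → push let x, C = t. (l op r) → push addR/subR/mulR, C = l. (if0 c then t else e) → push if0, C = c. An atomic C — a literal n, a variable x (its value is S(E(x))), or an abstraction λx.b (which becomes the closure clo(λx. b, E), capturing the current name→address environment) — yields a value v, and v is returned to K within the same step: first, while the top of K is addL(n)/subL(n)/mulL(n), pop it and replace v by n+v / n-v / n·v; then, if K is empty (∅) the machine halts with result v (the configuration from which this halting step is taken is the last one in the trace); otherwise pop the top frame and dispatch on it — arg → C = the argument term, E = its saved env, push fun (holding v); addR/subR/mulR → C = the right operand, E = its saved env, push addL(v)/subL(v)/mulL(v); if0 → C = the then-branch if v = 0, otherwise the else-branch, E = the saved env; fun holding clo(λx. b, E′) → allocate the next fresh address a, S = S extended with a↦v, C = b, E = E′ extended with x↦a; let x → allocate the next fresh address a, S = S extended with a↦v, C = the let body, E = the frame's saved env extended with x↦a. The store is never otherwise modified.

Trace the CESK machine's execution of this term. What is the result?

0. <C=((((λy. ((λp. y) y)) -1) * ((λy. ((λx. 1) 0)) 0)) + (9 + ((λy. ((λq. y) 0)) -3))), E=∅, S=∅, K=∅>
1. <C=(((λy. ((λp. y) y)) -1) * ((λy. ((λx. 1) 0)) 0)), E=∅, S=∅, K=[addR]>
2. <C=((λy. ((λp. y) y)) -1), E=∅, S=∅, K=[mulR :: addR]>
3. <C=(λy. ((λp. y) y)), E=∅, S=∅, K=[arg :: mulR :: addR]>
4. <C=-1, E=∅, S=∅, K=[fun :: mulR :: addR]>
5. <C=((λp. y) y), E={y↦0}, S={0↦-1}, K=[mulR :: addR]>
6. <C=(λp. y), E={y↦0}, S={0↦-1}, K=[arg :: mulR :: addR]>
7. <C=y, E={y↦0}, S={0↦-1}, K=[fun :: mulR :: addR]>
8. <C=y, E={p↦1, y↦0}, S={0↦-1, 1↦-1}, K=[mulR :: addR]>
9. <C=((λy. ((λx. 1) 0)) 0), E=∅, S={0↦-1, 1↦-1}, K=[mulL(-1) :: addR]>
10. <C=(λy. ((λx. 1) 0)), E=∅, S={0↦-1, 1↦-1}, K=[arg :: mulL(-1) :: addR]>
11. <C=0, E=∅, S={0↦-1, 1↦-1}, K=[fun :: mulL(-1) :: addR]>
12. <C=((λx. 1) 0), E={y↦2}, S={0↦-1, 1↦-1, 2↦0}, K=[mulL(-1) :: addR]>
13. <C=(λx. 1), E={y↦2}, S={0↦-1, 1↦-1, 2↦0}, K=[arg :: mulL(-1) :: addR]>
14. <C=0, E={y↦2}, S={0↦-1, 1↦-1, 2↦0}, K=[fun :: mulL(-1) :: addR]>
15. <C=1, E={x↦3, y↦2}, S={0↦-1, 1↦-1, 2↦0, 3↦0}, K=[mulL(-1) :: addR]>
16. <C=(9 + ((λy. ((λq. y) 0)) -3)), E=∅, S={0↦-1, 1↦-1, 2↦0, 3↦0}, K=[addL(-1)]>
17. <C=9, E=∅, S={0↦-1, 1↦-1, 2↦0, 3↦0}, K=[addR :: addL(-1)]>
18. <C=((λy. ((λq. y) 0)) -3), E=∅, S={0↦-1, 1↦-1, 2↦0, 3↦0}, K=[addL(9) :: addL(-1)]>
19. <C=(λy. ((λq. y) 0)), E=∅, S={0↦-1, 1↦-1, 2↦0, 3↦0}, K=[arg :: addL(9) :: addL(-1)]>
20. <C=-3, E=∅, S={0↦-1, 1↦-1, 2↦0, 3↦0}, K=[fun :: addL(9) :: addL(-1)]>
21. <C=((λq. y) 0), E={y↦4}, S={0↦-1, 1↦-1, 2↦0, 3↦0, 4↦-3}, K=[addL(9) :: addL(-1)]>
22. <C=(λq. y), E={y↦4}, S={0↦-1, 1↦-1, 2↦0, 3↦0, 4↦-3}, K=[arg :: addL(9) :: addL(-1)]>
23. <C=0, E={y↦4}, S={0↦-1, 1↦-1, 2↦0, 3↦0, 4↦-3}, K=[fun :: addL(9) :: addL(-1)]>
24. <C=y, E={q↦5, y↦4}, S={0↦-1, 1↦-1, 2↦0, 3↦0, 4↦-3, 5↦0}, K=[addL(9) :: addL(-1)]>
→ final value 5

Answer: 5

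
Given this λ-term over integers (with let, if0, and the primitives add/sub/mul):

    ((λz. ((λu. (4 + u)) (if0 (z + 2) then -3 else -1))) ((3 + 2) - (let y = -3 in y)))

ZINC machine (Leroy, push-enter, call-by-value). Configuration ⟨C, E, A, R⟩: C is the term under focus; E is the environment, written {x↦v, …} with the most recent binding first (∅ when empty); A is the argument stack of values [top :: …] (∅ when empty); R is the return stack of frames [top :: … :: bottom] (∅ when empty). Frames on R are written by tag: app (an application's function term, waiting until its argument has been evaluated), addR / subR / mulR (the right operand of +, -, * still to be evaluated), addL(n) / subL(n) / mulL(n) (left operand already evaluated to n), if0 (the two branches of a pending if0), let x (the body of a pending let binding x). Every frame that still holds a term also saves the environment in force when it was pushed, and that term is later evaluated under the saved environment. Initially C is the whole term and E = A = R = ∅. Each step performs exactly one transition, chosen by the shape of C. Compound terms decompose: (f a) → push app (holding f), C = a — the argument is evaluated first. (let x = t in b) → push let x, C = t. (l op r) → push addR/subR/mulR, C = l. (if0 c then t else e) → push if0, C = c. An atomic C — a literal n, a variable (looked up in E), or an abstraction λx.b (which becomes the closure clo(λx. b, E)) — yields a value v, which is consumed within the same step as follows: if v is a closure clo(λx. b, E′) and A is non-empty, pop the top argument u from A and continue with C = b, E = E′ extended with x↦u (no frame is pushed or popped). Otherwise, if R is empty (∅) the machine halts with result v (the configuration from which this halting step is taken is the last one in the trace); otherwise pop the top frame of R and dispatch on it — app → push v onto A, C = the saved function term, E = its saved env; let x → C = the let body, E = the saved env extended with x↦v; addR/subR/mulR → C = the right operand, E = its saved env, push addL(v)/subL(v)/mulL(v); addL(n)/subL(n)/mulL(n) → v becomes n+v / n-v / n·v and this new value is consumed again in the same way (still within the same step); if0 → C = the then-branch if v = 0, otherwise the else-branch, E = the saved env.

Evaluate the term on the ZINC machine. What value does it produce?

Answer: 3

Execution trace:
step 0: ⟨C=((λz. ((λu. (4 + u)) (if0 (z + 2) then -3 else -1))) ((3 + 2) - (let y = -3 in y))); E=∅; A=∅; R=∅⟩
step 1: ⟨C=((3 + 2) - (let y = -3 in y)); E=∅; A=∅; R=[app]⟩
step 2: ⟨C=(3 + 2); E=∅; A=∅; R=[subR :: app]⟩
step 3: ⟨C=3; E=∅; A=∅; R=[addR :: subR :: app]⟩
step 4: ⟨C=2; E=∅; A=∅; R=[addL(3) :: subR :: app]⟩
step 5: ⟨C=(let y = -3 in y); E=∅; A=∅; R=[subL(5) :: app]⟩
step 6: ⟨C=-3; E=∅; A=∅; R=[let y :: subL(5) :: app]⟩
step 7: ⟨C=y; E={y↦-3}; A=∅; R=[subL(5) :: app]⟩
step 8: ⟨C=(λz. ((λu. (4 + u)) (if0 (z + 2) then -3 else -1))); E=∅; A=[8]; R=∅⟩
step 9: ⟨C=((λu. (4 + u)) (if0 (z + 2) then -3 else -1)); E={z↦8}; A=∅; R=∅⟩
step 10: ⟨C=(if0 (z + 2) then -3 else -1); E={z↦8}; A=∅; R=[app]⟩
step 11: ⟨C=(z + 2); E={z↦8}; A=∅; R=[if0 :: app]⟩
step 12: ⟨C=z; E={z↦8}; A=∅; R=[addR :: if0 :: app]⟩
step 13: ⟨C=2; E={z↦8}; A=∅; R=[addL(8) :: if0 :: app]⟩
step 14: ⟨C=-1; E={z↦8}; A=∅; R=[app]⟩
step 15: ⟨C=(λu. (4 + u)); E={z↦8}; A=[-1]; R=∅⟩
step 16: ⟨C=(4 + u); E={u↦-1, z↦8}; A=∅; R=∅⟩
step 17: ⟨C=4; E={u↦-1, z↦8}; A=∅; R=[addR]⟩
step 18: ⟨C=u; E={u↦-1, z↦8}; A=∅; R=[addL(4)]⟩
→ final value 3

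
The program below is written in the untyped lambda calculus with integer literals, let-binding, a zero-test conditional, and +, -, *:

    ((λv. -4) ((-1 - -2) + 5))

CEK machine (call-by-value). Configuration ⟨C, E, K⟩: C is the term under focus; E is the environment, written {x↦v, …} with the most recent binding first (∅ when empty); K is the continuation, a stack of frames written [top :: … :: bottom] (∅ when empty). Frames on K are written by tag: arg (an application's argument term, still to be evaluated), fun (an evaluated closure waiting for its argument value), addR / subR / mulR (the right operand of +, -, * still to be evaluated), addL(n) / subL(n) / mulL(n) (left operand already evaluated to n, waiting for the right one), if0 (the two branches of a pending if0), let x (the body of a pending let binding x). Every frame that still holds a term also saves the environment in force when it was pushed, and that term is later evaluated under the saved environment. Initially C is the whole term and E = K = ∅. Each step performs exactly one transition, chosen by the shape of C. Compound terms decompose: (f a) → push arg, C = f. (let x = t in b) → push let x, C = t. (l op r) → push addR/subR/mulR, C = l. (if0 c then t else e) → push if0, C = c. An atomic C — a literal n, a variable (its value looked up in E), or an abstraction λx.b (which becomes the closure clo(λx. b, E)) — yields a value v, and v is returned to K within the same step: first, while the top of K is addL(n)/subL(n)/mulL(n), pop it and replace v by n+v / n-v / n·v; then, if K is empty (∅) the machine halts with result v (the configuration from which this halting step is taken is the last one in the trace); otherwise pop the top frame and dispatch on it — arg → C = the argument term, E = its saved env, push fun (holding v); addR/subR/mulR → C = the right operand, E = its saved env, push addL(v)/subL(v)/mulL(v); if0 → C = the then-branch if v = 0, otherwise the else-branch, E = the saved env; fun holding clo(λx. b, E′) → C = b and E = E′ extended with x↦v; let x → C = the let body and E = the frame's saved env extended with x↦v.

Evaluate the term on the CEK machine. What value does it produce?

Answer: -4

Execution trace:
t=0: [C=((λv. -4) ((-1 - -2) + 5)) | E=∅ | K=∅]
t=1: [C=(λv. -4) | E=∅ | K=[arg]]
t=2: [C=((-1 - -2) + 5) | E=∅ | K=[fun]]
t=3: [C=(-1 - -2) | E=∅ | K=[addR :: fun]]
t=4: [C=-1 | E=∅ | K=[subR :: addR :: fun]]
t=5: [C=-2 | E=∅ | K=[subL(-1) :: addR :: fun]]
t=6: [C=5 | E=∅ | K=[addL(1) :: fun]]
t=7: [C=-4 | E={v↦6} | K=∅]
→ final value -4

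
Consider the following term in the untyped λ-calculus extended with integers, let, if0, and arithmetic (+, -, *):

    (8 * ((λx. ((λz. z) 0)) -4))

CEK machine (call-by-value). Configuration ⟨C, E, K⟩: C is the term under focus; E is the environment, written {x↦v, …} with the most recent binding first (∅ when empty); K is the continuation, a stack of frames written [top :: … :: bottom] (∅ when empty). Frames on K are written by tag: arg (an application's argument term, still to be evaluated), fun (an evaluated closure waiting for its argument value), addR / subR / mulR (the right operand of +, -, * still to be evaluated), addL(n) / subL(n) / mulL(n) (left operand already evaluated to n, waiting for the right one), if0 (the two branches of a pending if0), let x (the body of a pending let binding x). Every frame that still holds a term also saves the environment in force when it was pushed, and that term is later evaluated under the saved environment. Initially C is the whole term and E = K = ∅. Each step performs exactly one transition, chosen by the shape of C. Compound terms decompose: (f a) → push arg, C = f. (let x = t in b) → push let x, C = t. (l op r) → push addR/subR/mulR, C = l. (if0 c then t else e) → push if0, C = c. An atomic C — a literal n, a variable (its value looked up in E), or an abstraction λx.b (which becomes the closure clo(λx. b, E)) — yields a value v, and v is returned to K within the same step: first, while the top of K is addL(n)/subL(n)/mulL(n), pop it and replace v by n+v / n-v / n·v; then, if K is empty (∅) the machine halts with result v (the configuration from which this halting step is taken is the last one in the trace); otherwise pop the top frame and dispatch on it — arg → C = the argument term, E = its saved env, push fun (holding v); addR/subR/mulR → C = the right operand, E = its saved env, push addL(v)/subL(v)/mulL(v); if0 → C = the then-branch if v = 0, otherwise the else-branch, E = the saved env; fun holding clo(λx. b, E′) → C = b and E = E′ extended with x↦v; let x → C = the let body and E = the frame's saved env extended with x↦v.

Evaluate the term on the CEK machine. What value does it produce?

Answer: 0

Derivation:
[0] <C=(8 * ((λx. ((λz. z) 0)) -4)), E=∅, K=∅>
[1] <C=8, E=∅, K=[mulR]>
[2] <C=((λx. ((λz. z) 0)) -4), E=∅, K=[mulL(8)]>
[3] <C=(λx. ((λz. z) 0)), E=∅, K=[arg :: mulL(8)]>
[4] <C=-4, E=∅, K=[fun :: mulL(8)]>
[5] <C=((λz. z) 0), E={x↦-4}, K=[mulL(8)]>
[6] <C=(λz. z), E={x↦-4}, K=[arg :: mulL(8)]>
[7] <C=0, E={x↦-4}, K=[fun :: mulL(8)]>
[8] <C=z, E={z↦0, x↦-4}, K=[mulL(8)]>
→ final value 0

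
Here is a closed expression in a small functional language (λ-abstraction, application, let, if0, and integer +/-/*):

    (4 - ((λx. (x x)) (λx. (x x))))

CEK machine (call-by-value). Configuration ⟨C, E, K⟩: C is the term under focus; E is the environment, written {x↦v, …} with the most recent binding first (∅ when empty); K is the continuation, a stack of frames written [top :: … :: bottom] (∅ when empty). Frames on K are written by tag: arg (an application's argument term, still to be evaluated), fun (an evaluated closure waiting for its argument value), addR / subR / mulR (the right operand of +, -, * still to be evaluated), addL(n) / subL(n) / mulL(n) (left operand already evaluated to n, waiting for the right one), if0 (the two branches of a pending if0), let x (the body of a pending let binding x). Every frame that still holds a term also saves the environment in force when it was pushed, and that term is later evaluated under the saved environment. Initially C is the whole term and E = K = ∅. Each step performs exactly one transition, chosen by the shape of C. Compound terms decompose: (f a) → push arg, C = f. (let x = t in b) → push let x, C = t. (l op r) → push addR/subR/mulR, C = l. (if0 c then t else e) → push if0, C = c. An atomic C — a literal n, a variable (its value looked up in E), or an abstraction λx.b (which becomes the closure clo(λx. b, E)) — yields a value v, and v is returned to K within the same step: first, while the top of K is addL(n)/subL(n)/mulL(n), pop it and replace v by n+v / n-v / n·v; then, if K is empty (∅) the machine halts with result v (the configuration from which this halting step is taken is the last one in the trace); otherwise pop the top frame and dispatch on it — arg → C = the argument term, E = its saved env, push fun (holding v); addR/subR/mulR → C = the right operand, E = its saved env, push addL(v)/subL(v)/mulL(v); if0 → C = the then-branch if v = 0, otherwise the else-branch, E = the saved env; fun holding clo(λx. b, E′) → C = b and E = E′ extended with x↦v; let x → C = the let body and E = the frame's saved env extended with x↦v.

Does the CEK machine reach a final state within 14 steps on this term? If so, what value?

0. <C=(4 - ((λx. (x x)) (λx. (x x)))), E=∅, K=∅>
1. <C=4, E=∅, K=[subR]>
2. <C=((λx. (x x)) (λx. (x x))), E=∅, K=[subL(4)]>
3. <C=(λx. (x x)), E=∅, K=[arg :: subL(4)]>
4. <C=(λx. (x x)), E=∅, K=[fun :: subL(4)]>
5. <C=(x x), E={x↦clo(λx. (x x), ∅)}, K=[subL(4)]>
6. <C=x, E={x↦clo(λx. (x x), ∅)}, K=[arg :: subL(4)]>
7. <C=x, E={x↦clo(λx. (x x), ∅)}, K=[fun :: subL(4)]>
… configuration repeats with period 3 (steps 5–7 recur indefinitely) …

Answer: DIVERGES (no final state within 14 steps)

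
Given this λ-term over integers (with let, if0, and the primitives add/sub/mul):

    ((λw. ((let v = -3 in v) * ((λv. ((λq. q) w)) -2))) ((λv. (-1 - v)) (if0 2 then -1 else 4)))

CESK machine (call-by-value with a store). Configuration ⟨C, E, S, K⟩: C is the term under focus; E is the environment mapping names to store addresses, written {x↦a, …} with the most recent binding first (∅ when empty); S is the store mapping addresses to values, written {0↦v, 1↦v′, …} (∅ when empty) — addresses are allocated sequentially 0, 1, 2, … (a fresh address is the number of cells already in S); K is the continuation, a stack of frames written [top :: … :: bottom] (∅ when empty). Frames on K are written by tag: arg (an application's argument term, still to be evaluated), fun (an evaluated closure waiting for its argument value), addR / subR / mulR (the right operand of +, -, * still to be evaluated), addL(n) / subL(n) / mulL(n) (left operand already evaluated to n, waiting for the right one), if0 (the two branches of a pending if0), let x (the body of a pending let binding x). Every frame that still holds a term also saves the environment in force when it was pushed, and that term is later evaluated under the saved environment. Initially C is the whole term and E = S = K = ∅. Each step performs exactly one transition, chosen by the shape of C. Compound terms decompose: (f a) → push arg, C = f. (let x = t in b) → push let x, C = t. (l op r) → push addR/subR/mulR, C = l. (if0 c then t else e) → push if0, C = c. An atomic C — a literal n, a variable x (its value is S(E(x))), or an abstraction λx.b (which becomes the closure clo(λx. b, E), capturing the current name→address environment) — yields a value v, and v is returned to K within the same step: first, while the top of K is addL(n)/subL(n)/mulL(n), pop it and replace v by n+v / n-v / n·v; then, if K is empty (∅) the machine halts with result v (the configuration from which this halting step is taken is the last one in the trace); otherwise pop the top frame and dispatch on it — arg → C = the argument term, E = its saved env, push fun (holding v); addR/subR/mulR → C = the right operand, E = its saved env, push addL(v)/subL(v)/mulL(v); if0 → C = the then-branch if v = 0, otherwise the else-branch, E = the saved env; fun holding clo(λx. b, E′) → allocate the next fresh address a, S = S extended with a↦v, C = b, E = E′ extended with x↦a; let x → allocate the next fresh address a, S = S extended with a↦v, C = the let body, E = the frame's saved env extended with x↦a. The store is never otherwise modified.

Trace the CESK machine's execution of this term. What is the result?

step 0: [C=((λw. ((let v = -3 in v) * ((λv. ((λq. q) w)) -2))) ((λv. (-1 - v)) (if0 2 then -1 else 4))) | E=∅ | S=∅ | K=∅]
step 1: [C=(λw. ((let v = -3 in v) * ((λv. ((λq. q) w)) -2))) | E=∅ | S=∅ | K=[arg]]
step 2: [C=((λv. (-1 - v)) (if0 2 then -1 else 4)) | E=∅ | S=∅ | K=[fun]]
step 3: [C=(λv. (-1 - v)) | E=∅ | S=∅ | K=[arg :: fun]]
step 4: [C=(if0 2 then -1 else 4) | E=∅ | S=∅ | K=[fun :: fun]]
step 5: [C=2 | E=∅ | S=∅ | K=[if0 :: fun :: fun]]
step 6: [C=4 | E=∅ | S=∅ | K=[fun :: fun]]
step 7: [C=(-1 - v) | E={v↦0} | S={0↦4} | K=[fun]]
step 8: [C=-1 | E={v↦0} | S={0↦4} | K=[subR :: fun]]
step 9: [C=v | E={v↦0} | S={0↦4} | K=[subL(-1) :: fun]]
step 10: [C=((let v = -3 in v) * ((λv. ((λq. q) w)) -2)) | E={w↦1} | S={0↦4, 1↦-5} | K=∅]
step 11: [C=(let v = -3 in v) | E={w↦1} | S={0↦4, 1↦-5} | K=[mulR]]
step 12: [C=-3 | E={w↦1} | S={0↦4, 1↦-5} | K=[let v :: mulR]]
step 13: [C=v | E={v↦2, w↦1} | S={0↦4, 1↦-5, 2↦-3} | K=[mulR]]
step 14: [C=((λv. ((λq. q) w)) -2) | E={w↦1} | S={0↦4, 1↦-5, 2↦-3} | K=[mulL(-3)]]
step 15: [C=(λv. ((λq. q) w)) | E={w↦1} | S={0↦4, 1↦-5, 2↦-3} | K=[arg :: mulL(-3)]]
step 16: [C=-2 | E={w↦1} | S={0↦4, 1↦-5, 2↦-3} | K=[fun :: mulL(-3)]]
step 17: [C=((λq. q) w) | E={v↦3, w↦1} | S={0↦4, 1↦-5, 2↦-3, 3↦-2} | K=[mulL(-3)]]
step 18: [C=(λq. q) | E={v↦3, w↦1} | S={0↦4, 1↦-5, 2↦-3, 3↦-2} | K=[arg :: mulL(-3)]]
step 19: [C=w | E={v↦3, w↦1} | S={0↦4, 1↦-5, 2↦-3, 3↦-2} | K=[fun :: mulL(-3)]]
step 20: [C=q | E={q↦4, v↦3, w↦1} | S={0↦4, 1↦-5, 2↦-3, 3↦-2, 4↦-5} | K=[mulL(-3)]]
→ final value 15

Answer: 15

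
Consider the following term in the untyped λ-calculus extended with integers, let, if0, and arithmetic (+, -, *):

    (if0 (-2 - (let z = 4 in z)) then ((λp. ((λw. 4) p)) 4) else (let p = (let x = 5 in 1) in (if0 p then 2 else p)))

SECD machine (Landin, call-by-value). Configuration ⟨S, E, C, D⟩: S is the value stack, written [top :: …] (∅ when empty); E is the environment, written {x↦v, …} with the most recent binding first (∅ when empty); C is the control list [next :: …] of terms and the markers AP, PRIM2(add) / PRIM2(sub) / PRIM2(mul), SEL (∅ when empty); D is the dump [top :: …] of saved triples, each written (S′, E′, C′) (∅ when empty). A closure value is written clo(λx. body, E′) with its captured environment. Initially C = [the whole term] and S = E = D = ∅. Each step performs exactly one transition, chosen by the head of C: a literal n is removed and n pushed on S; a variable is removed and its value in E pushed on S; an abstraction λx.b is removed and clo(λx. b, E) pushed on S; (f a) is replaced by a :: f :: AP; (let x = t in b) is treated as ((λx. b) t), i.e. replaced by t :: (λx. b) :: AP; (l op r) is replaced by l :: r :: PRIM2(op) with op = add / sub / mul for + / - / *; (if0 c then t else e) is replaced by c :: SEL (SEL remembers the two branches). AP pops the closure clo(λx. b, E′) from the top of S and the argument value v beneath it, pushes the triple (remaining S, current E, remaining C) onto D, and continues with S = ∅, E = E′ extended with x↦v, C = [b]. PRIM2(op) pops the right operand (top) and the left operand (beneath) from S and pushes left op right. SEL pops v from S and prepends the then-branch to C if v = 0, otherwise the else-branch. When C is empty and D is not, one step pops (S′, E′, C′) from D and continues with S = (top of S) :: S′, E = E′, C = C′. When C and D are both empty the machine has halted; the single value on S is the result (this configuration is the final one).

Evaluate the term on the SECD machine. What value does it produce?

Answer: 1

Execution trace:
t=0: <S=∅, E=∅, C=[(if0 (-2 - (let z = 4 in z)) then ((λp. ((λw. 4) p)) 4) else (let p = (let x = 5 in 1) in (if0 p then 2 else p)))], D=∅>
t=1: <S=∅, E=∅, C=[(-2 - (let z = 4 in z)) :: SEL], D=∅>
t=2: <S=∅, E=∅, C=[-2 :: (let z = 4 in z) :: PRIM2(sub) :: SEL], D=∅>
t=3: <S=[-2], E=∅, C=[(let z = 4 in z) :: PRIM2(sub) :: SEL], D=∅>
t=4: <S=[-2], E=∅, C=[4 :: (λz. z) :: AP :: PRIM2(sub) :: SEL], D=∅>
t=5: <S=[4 :: -2], E=∅, C=[(λz. z) :: AP :: PRIM2(sub) :: SEL], D=∅>
t=6: <S=[clo(λz. z, ∅) :: 4 :: -2], E=∅, C=[AP :: PRIM2(sub) :: SEL], D=∅>
t=7: <S=∅, E={z↦4}, C=[z], D=[([-2], ∅, [PRIM2(sub) :: SEL])]>
t=8: <S=[4], E={z↦4}, C=∅, D=[([-2], ∅, [PRIM2(sub) :: SEL])]>
t=9: <S=[4 :: -2], E=∅, C=[PRIM2(sub) :: SEL], D=∅>
t=10: <S=[-6], E=∅, C=[SEL], D=∅>
t=11: <S=∅, E=∅, C=[(let p = (let x = 5 in 1) in (if0 p then 2 else p))], D=∅>
t=12: <S=∅, E=∅, C=[(let x = 5 in 1) :: (λp. (if0 p then 2 else p)) :: AP], D=∅>
t=13: <S=∅, E=∅, C=[5 :: (λx. 1) :: AP :: (λp. (if0 p then 2 else p)) :: AP], D=∅>
t=14: <S=[5], E=∅, C=[(λx. 1) :: AP :: (λp. (if0 p then 2 else p)) :: AP], D=∅>
t=15: <S=[clo(λx. 1, ∅) :: 5], E=∅, C=[AP :: (λp. (if0 p then 2 else p)) :: AP], D=∅>
t=16: <S=∅, E={x↦5}, C=[1], D=[(∅, ∅, [(λp. (if0 p then 2 else p)) :: AP])]>
t=17: <S=[1], E={x↦5}, C=∅, D=[(∅, ∅, [(λp. (if0 p then 2 else p)) :: AP])]>
t=18: <S=[1], E=∅, C=[(λp. (if0 p then 2 else p)) :: AP], D=∅>
t=19: <S=[clo(λp. (if0 p then 2 else p), ∅) :: 1], E=∅, C=[AP], D=∅>
t=20: <S=∅, E={p↦1}, C=[(if0 p then 2 else p)], D=[(∅, ∅, ∅)]>
t=21: <S=∅, E={p↦1}, C=[p :: SEL], D=[(∅, ∅, ∅)]>
t=22: <S=[1], E={p↦1}, C=[SEL], D=[(∅, ∅, ∅)]>
t=23: <S=∅, E={p↦1}, C=[p], D=[(∅, ∅, ∅)]>
t=24: <S=[1], E={p↦1}, C=∅, D=[(∅, ∅, ∅)]>
t=25: <S=[1], E=∅, C=∅, D=∅>
→ final value 1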